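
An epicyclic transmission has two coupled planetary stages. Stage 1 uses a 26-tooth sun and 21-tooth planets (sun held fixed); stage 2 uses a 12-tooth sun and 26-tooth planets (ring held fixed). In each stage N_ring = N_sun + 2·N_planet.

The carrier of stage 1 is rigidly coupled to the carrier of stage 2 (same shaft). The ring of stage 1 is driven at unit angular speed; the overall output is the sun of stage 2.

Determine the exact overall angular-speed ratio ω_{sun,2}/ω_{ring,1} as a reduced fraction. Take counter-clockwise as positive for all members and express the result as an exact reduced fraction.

Stage 1: N_ring = 26 + 2·21 = 68
Stage 1: 26(ω_s−ω_c) = −68(ω_r−ω_c),  ω_s=0, ω_r=1
Stage 1: 26(0−ω_c) = −68(1−ω_c)  ⇒  94ω_c = 68  ⇒  ω_c = 34/47
  ⇒ ω_c¹/ω_r¹ = 34/47
Stage 2: N_ring = 12 + 2·26 = 64
Stage 2: 12(ω_s−ω_c) = −64(ω_r−ω_c),  ω_r=0, ω_c=1
Stage 2: ω_s = 1 − (64/12)(0−1) = 19/3
  ⇒ ω_s²/ω_c² = 19/3
Coupling ω_c² = ω_c¹ ⇒ overall = 34/47 × 19/3 = 646/141

646/141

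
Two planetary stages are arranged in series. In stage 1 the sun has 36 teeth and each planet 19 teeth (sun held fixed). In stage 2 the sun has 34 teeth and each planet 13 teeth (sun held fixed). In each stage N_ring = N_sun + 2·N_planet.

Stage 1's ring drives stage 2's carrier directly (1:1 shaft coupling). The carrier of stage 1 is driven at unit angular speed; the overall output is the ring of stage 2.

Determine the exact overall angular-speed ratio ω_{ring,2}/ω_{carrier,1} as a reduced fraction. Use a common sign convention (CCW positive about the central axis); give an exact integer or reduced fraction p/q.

Stage 1: N_ring = 36 + 2·19 = 74
Stage 1: 36(ω_s−ω_c) = −74(ω_r−ω_c),  ω_s=0, ω_c=1
Stage 1: ω_r = 1 − (36/74)(0−1) = 55/37
  ⇒ ω_r¹/ω_c¹ = 55/37
Stage 2: N_ring = 34 + 2·13 = 60
Stage 2: 34(ω_s−ω_c) = −60(ω_r−ω_c),  ω_s=0, ω_c=1
Stage 2: ω_r = 1 − (34/60)(0−1) = 47/30
  ⇒ ω_r²/ω_c² = 47/30
Coupling ω_c² = ω_r¹ ⇒ overall = 55/37 × 47/30 = 517/222

517/222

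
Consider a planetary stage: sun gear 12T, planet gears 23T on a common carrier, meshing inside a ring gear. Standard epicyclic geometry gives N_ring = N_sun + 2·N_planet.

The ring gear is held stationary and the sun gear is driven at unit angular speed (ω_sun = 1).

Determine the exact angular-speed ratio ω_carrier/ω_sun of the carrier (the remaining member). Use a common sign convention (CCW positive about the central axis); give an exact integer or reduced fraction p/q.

6/35

N_ring = 12 + 2·23 = 58
12(ω_s−ω_c) = −58(ω_r−ω_c),  ω_r=0, ω_s=1
12(1−ω_c) = −58(0−ω_c)  ⇒  70ω_c = 12  ⇒  ω_c = 6/35
ω_c/ω_s = 6/35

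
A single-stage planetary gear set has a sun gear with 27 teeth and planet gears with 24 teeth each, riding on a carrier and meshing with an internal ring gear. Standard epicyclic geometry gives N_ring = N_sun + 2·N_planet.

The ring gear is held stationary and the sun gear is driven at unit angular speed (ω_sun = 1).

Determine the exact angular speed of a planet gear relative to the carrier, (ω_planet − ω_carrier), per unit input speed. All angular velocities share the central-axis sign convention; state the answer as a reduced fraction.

-225/272

N_ring = 27 + 2·24 = 75
27(ω_s−ω_c) = −75(ω_r−ω_c),  ω_r=0, ω_s=1
27(1−ω_c) = −75(0−ω_c)  ⇒  102ω_c = 27  ⇒  ω_c = 9/34
sun–planet: 27·(1−9/34) = −24·(ω_p−ω_c)  ⇒  ω_p−ω_c = −(27/24)·(25/34) = -225/272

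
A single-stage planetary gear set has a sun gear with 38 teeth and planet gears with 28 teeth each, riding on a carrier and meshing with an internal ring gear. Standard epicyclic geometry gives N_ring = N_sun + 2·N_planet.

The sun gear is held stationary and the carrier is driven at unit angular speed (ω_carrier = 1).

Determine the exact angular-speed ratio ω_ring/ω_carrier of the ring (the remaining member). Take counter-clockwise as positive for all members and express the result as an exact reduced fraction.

N_ring = 38 + 2·28 = 94
38(ω_s−ω_c) = −94(ω_r−ω_c),  ω_s=0, ω_c=1
ω_r = 1 − (38/94)(0−1) = 66/47
ω_r/ω_c = 66/47

66/47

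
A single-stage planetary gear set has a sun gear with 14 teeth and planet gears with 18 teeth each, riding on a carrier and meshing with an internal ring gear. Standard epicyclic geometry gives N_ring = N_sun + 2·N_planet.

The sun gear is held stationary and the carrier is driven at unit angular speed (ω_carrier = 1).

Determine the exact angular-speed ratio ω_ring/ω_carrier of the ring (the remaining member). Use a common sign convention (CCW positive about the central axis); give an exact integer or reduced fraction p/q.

32/25

N_ring = 14 + 2·18 = 50
14(ω_s−ω_c) = −50(ω_r−ω_c),  ω_s=0, ω_c=1
ω_r = 1 − (14/50)(0−1) = 32/25
ω_r/ω_c = 32/25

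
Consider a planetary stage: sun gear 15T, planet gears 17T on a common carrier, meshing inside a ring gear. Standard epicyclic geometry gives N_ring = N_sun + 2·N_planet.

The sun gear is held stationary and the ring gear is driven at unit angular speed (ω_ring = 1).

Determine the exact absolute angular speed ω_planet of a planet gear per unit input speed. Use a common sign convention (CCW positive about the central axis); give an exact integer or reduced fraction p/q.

49/34

N_ring = 15 + 2·17 = 49
15(ω_s−ω_c) = −49(ω_r−ω_c),  ω_s=0, ω_r=1
15(0−ω_c) = −49(1−ω_c)  ⇒  64ω_c = 49  ⇒  ω_c = 49/64
sun–planet: 15·(0−49/64) = −17·(ω_p−ω_c)  ⇒  ω_p−ω_c = −(15/17)·(-49/64) = 735/1088
ω_p = 49/64 + 735/1088 = 49/34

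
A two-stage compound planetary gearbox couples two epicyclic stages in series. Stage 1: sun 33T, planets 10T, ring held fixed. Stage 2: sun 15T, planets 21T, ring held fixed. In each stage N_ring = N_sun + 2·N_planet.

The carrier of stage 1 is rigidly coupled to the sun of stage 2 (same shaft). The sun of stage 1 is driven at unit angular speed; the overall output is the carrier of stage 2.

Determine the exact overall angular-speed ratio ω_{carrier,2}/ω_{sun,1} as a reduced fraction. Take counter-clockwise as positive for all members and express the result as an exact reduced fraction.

Stage 1: N_ring = 33 + 2·10 = 53
Stage 1: 33(ω_s−ω_c) = −53(ω_r−ω_c),  ω_r=0, ω_s=1
Stage 1: 33(1−ω_c) = −53(0−ω_c)  ⇒  86ω_c = 33  ⇒  ω_c = 33/86
  ⇒ ω_c¹/ω_s¹ = 33/86
Stage 2: N_ring = 15 + 2·21 = 57
Stage 2: 15(ω_s−ω_c) = −57(ω_r−ω_c),  ω_r=0, ω_s=1
Stage 2: 15(1−ω_c) = −57(0−ω_c)  ⇒  72ω_c = 15  ⇒  ω_c = 5/24
  ⇒ ω_c²/ω_s² = 5/24
Coupling ω_s² = ω_c¹ ⇒ overall = 33/86 × 5/24 = 55/688

55/688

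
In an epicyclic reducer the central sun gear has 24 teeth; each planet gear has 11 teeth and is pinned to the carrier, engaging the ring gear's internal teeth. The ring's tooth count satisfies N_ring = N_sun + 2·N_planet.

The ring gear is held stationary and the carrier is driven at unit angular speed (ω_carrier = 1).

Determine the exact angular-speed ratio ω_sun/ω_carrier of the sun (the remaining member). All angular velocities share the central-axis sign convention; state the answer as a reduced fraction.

35/12

N_ring = 24 + 2·11 = 46
24(ω_s−ω_c) = −46(ω_r−ω_c),  ω_r=0, ω_c=1
ω_s = 1 − (46/24)(0−1) = 35/12
ω_s/ω_c = 35/12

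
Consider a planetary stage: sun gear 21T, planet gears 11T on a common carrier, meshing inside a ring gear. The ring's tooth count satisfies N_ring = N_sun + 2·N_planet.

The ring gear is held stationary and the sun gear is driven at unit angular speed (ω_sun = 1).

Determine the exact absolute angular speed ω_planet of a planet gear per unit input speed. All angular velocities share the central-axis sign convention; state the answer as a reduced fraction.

-21/22

N_ring = 21 + 2·11 = 43
21(ω_s−ω_c) = −43(ω_r−ω_c),  ω_r=0, ω_s=1
21(1−ω_c) = −43(0−ω_c)  ⇒  64ω_c = 21  ⇒  ω_c = 21/64
sun–planet: 21·(1−21/64) = −11·(ω_p−ω_c)  ⇒  ω_p−ω_c = −(21/11)·(43/64) = -903/704
ω_p = 21/64 − 903/704 = -21/22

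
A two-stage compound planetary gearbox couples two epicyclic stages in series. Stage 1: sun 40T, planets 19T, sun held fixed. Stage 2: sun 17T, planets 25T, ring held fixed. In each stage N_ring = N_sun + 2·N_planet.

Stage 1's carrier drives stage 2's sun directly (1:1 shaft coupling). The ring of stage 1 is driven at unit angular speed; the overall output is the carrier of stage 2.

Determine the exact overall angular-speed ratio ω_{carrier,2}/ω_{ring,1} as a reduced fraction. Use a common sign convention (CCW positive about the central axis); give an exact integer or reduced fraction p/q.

Stage 1: N_ring = 40 + 2·19 = 78
Stage 1: 40(ω_s−ω_c) = −78(ω_r−ω_c),  ω_s=0, ω_r=1
Stage 1: 40(0−ω_c) = −78(1−ω_c)  ⇒  118ω_c = 78  ⇒  ω_c = 39/59
  ⇒ ω_c¹/ω_r¹ = 39/59
Stage 2: N_ring = 17 + 2·25 = 67
Stage 2: 17(ω_s−ω_c) = −67(ω_r−ω_c),  ω_r=0, ω_s=1
Stage 2: 17(1−ω_c) = −67(0−ω_c)  ⇒  84ω_c = 17  ⇒  ω_c = 17/84
  ⇒ ω_c²/ω_s² = 17/84
Coupling ω_s² = ω_c¹ ⇒ overall = 39/59 × 17/84 = 221/1652

221/1652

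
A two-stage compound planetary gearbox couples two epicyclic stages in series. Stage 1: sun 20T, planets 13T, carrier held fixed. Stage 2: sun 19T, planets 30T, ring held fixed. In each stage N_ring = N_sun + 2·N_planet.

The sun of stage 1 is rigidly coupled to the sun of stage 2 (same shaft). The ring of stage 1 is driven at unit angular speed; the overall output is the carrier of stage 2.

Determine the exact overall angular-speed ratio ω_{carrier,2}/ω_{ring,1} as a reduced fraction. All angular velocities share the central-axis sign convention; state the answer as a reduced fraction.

-437/980

Stage 1: N_ring = 20 + 2·13 = 46
Stage 1: 20(ω_s−ω_c) = −46(ω_r−ω_c),  ω_c=0, ω_r=1
Stage 1: ω_s = 0 − (46/20)(1−0) = -23/10
  ⇒ ω_s¹/ω_r¹ = -23/10
Stage 2: N_ring = 19 + 2·30 = 79
Stage 2: 19(ω_s−ω_c) = −79(ω_r−ω_c),  ω_r=0, ω_s=1
Stage 2: 19(1−ω_c) = −79(0−ω_c)  ⇒  98ω_c = 19  ⇒  ω_c = 19/98
  ⇒ ω_c²/ω_s² = 19/98
Coupling ω_s² = ω_s¹ ⇒ overall = -23/10 × 19/98 = -437/980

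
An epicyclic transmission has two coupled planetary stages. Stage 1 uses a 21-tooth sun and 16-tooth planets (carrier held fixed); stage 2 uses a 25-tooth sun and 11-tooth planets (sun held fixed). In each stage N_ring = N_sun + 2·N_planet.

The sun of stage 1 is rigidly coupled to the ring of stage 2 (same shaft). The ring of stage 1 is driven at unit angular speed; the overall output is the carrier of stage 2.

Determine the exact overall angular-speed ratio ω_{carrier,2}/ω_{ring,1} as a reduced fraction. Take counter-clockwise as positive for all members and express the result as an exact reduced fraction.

Stage 1: N_ring = 21 + 2·16 = 53
Stage 1: 21(ω_s−ω_c) = −53(ω_r−ω_c),  ω_c=0, ω_r=1
Stage 1: ω_s = 0 − (53/21)(1−0) = -53/21
  ⇒ ω_s¹/ω_r¹ = -53/21
Stage 2: N_ring = 25 + 2·11 = 47
Stage 2: 25(ω_s−ω_c) = −47(ω_r−ω_c),  ω_s=0, ω_r=1
Stage 2: 25(0−ω_c) = −47(1−ω_c)  ⇒  72ω_c = 47  ⇒  ω_c = 47/72
  ⇒ ω_c²/ω_r² = 47/72
Coupling ω_r² = ω_s¹ ⇒ overall = -53/21 × 47/72 = -2491/1512

-2491/1512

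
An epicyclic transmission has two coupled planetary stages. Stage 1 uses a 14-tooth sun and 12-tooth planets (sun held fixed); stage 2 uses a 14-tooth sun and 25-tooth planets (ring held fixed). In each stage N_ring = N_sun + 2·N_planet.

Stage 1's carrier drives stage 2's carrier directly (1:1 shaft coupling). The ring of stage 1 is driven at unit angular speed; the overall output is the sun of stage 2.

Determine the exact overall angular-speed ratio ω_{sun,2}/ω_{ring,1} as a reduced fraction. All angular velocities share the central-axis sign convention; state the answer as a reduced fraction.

57/14

Stage 1: N_ring = 14 + 2·12 = 38
Stage 1: 14(ω_s−ω_c) = −38(ω_r−ω_c),  ω_s=0, ω_r=1
Stage 1: 14(0−ω_c) = −38(1−ω_c)  ⇒  52ω_c = 38  ⇒  ω_c = 19/26
  ⇒ ω_c¹/ω_r¹ = 19/26
Stage 2: N_ring = 14 + 2·25 = 64
Stage 2: 14(ω_s−ω_c) = −64(ω_r−ω_c),  ω_r=0, ω_c=1
Stage 2: ω_s = 1 − (64/14)(0−1) = 39/7
  ⇒ ω_s²/ω_c² = 39/7
Coupling ω_c² = ω_c¹ ⇒ overall = 19/26 × 39/7 = 57/14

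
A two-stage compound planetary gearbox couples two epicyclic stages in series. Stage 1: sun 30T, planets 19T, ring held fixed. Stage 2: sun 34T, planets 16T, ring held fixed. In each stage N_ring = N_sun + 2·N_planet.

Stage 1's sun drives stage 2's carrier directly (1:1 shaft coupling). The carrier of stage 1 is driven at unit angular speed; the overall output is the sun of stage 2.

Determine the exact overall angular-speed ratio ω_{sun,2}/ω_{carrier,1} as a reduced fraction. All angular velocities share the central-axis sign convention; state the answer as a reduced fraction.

Stage 1: N_ring = 30 + 2·19 = 68
Stage 1: 30(ω_s−ω_c) = −68(ω_r−ω_c),  ω_r=0, ω_c=1
Stage 1: ω_s = 1 − (68/30)(0−1) = 49/15
  ⇒ ω_s¹/ω_c¹ = 49/15
Stage 2: N_ring = 34 + 2·16 = 66
Stage 2: 34(ω_s−ω_c) = −66(ω_r−ω_c),  ω_r=0, ω_c=1
Stage 2: ω_s = 1 − (66/34)(0−1) = 50/17
  ⇒ ω_s²/ω_c² = 50/17
Coupling ω_c² = ω_s¹ ⇒ overall = 49/15 × 50/17 = 490/51

490/51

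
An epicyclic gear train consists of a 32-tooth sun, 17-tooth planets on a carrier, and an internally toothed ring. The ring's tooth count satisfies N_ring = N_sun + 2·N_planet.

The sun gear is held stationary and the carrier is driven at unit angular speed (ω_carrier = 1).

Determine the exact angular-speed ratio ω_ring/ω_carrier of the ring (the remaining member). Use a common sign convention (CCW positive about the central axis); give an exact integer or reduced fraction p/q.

N_ring = 32 + 2·17 = 66
32(ω_s−ω_c) = −66(ω_r−ω_c),  ω_s=0, ω_c=1
ω_r = 1 − (32/66)(0−1) = 49/33
ω_r/ω_c = 49/33

49/33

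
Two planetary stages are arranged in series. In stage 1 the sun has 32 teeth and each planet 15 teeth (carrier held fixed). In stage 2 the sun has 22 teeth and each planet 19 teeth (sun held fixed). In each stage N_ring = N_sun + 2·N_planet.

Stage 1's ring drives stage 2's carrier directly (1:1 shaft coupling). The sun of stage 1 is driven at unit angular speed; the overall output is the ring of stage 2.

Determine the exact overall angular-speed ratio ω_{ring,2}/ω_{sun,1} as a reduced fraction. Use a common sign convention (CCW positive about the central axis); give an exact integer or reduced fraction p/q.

Stage 1: N_ring = 32 + 2·15 = 62
Stage 1: 32(ω_s−ω_c) = −62(ω_r−ω_c),  ω_c=0, ω_s=1
Stage 1: ω_r = 0 − (32/62)(1−0) = -16/31
  ⇒ ω_r¹/ω_s¹ = -16/31
Stage 2: N_ring = 22 + 2·19 = 60
Stage 2: 22(ω_s−ω_c) = −60(ω_r−ω_c),  ω_s=0, ω_c=1
Stage 2: ω_r = 1 − (22/60)(0−1) = 41/30
  ⇒ ω_r²/ω_c² = 41/30
Coupling ω_c² = ω_r¹ ⇒ overall = -16/31 × 41/30 = -328/465

-328/465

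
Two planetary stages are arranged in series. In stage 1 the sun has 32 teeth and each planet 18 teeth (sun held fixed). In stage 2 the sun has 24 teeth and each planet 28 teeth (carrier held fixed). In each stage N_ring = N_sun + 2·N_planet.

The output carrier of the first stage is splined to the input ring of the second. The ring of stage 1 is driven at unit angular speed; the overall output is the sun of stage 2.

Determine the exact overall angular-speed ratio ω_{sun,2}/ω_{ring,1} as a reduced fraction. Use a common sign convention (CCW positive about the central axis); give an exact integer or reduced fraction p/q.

Stage 1: N_ring = 32 + 2·18 = 68
Stage 1: 32(ω_s−ω_c) = −68(ω_r−ω_c),  ω_s=0, ω_r=1
Stage 1: 32(0−ω_c) = −68(1−ω_c)  ⇒  100ω_c = 68  ⇒  ω_c = 17/25
  ⇒ ω_c¹/ω_r¹ = 17/25
Stage 2: N_ring = 24 + 2·28 = 80
Stage 2: 24(ω_s−ω_c) = −80(ω_r−ω_c),  ω_c=0, ω_r=1
Stage 2: ω_s = 0 − (80/24)(1−0) = -10/3
  ⇒ ω_s²/ω_r² = -10/3
Coupling ω_r² = ω_c¹ ⇒ overall = 17/25 × -10/3 = -34/15

-34/15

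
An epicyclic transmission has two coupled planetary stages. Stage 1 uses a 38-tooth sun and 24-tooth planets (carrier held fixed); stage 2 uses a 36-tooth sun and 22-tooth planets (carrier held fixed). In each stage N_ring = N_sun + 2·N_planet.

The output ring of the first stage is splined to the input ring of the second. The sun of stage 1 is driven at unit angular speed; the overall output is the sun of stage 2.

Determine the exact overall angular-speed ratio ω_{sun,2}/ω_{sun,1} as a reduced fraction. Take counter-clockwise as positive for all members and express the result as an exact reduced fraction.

Stage 1: N_ring = 38 + 2·24 = 86
Stage 1: 38(ω_s−ω_c) = −86(ω_r−ω_c),  ω_c=0, ω_s=1
Stage 1: ω_r = 0 − (38/86)(1−0) = -19/43
  ⇒ ω_r¹/ω_s¹ = -19/43
Stage 2: N_ring = 36 + 2·22 = 80
Stage 2: 36(ω_s−ω_c) = −80(ω_r−ω_c),  ω_c=0, ω_r=1
Stage 2: ω_s = 0 − (80/36)(1−0) = -20/9
  ⇒ ω_s²/ω_r² = -20/9
Coupling ω_r² = ω_r¹ ⇒ overall = -19/43 × -20/9 = 380/387

380/387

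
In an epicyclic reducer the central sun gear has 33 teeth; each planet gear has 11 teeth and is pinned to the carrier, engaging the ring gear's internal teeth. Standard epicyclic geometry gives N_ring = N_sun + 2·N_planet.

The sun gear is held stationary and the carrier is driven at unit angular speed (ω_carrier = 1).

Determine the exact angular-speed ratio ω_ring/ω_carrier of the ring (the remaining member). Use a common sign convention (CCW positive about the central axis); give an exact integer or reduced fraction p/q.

N_ring = 33 + 2·11 = 55
33(ω_s−ω_c) = −55(ω_r−ω_c),  ω_s=0, ω_c=1
ω_r = 1 − (33/55)(0−1) = 8/5
ω_r/ω_c = 8/5

8/5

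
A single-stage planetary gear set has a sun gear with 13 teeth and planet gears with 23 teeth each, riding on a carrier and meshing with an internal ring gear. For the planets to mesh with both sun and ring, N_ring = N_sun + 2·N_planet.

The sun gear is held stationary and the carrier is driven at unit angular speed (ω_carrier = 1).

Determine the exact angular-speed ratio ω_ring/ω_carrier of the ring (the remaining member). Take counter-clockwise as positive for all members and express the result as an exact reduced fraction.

N_ring = 13 + 2·23 = 59
13(ω_s−ω_c) = −59(ω_r−ω_c),  ω_s=0, ω_c=1
ω_r = 1 − (13/59)(0−1) = 72/59
ω_r/ω_c = 72/59

72/59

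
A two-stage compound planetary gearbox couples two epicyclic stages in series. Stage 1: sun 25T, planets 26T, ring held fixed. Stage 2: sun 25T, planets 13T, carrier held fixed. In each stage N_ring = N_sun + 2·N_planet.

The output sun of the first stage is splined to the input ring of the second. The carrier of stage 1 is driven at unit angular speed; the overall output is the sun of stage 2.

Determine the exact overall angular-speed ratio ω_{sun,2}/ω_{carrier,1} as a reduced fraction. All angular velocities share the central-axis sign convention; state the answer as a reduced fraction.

-5202/625

Stage 1: N_ring = 25 + 2·26 = 77
Stage 1: 25(ω_s−ω_c) = −77(ω_r−ω_c),  ω_r=0, ω_c=1
Stage 1: ω_s = 1 − (77/25)(0−1) = 102/25
  ⇒ ω_s¹/ω_c¹ = 102/25
Stage 2: N_ring = 25 + 2·13 = 51
Stage 2: 25(ω_s−ω_c) = −51(ω_r−ω_c),  ω_c=0, ω_r=1
Stage 2: ω_s = 0 − (51/25)(1−0) = -51/25
  ⇒ ω_s²/ω_r² = -51/25
Coupling ω_r² = ω_s¹ ⇒ overall = 102/25 × -51/25 = -5202/625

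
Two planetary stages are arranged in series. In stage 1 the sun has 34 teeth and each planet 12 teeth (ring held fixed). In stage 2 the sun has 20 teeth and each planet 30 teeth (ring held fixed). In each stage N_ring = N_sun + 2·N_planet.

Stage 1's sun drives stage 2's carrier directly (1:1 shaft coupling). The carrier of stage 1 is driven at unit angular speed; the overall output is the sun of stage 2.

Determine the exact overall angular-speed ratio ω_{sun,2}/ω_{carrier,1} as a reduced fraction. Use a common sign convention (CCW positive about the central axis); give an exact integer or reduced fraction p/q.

230/17

Stage 1: N_ring = 34 + 2·12 = 58
Stage 1: 34(ω_s−ω_c) = −58(ω_r−ω_c),  ω_r=0, ω_c=1
Stage 1: ω_s = 1 − (58/34)(0−1) = 46/17
  ⇒ ω_s¹/ω_c¹ = 46/17
Stage 2: N_ring = 20 + 2·30 = 80
Stage 2: 20(ω_s−ω_c) = −80(ω_r−ω_c),  ω_r=0, ω_c=1
Stage 2: ω_s = 1 − (80/20)(0−1) = 5
  ⇒ ω_s²/ω_c² = 5
Coupling ω_c² = ω_s¹ ⇒ overall = 46/17 × 5 = 230/17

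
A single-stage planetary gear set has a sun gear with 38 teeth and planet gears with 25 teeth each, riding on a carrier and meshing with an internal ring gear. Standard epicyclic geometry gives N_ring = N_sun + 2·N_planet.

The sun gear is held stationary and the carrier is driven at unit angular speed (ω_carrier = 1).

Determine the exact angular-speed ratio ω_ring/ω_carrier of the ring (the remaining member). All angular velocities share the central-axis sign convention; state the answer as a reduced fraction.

N_ring = 38 + 2·25 = 88
38(ω_s−ω_c) = −88(ω_r−ω_c),  ω_s=0, ω_c=1
ω_r = 1 − (38/88)(0−1) = 63/44
ω_r/ω_c = 63/44

63/44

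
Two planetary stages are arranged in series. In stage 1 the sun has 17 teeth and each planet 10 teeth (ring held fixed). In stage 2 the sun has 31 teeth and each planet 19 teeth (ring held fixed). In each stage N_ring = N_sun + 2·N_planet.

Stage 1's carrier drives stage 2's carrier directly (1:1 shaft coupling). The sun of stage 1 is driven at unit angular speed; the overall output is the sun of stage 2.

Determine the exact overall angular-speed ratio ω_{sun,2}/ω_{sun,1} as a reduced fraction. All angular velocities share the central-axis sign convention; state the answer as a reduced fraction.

Stage 1: N_ring = 17 + 2·10 = 37
Stage 1: 17(ω_s−ω_c) = −37(ω_r−ω_c),  ω_r=0, ω_s=1
Stage 1: 17(1−ω_c) = −37(0−ω_c)  ⇒  54ω_c = 17  ⇒  ω_c = 17/54
  ⇒ ω_c¹/ω_s¹ = 17/54
Stage 2: N_ring = 31 + 2·19 = 69
Stage 2: 31(ω_s−ω_c) = −69(ω_r−ω_c),  ω_r=0, ω_c=1
Stage 2: ω_s = 1 − (69/31)(0−1) = 100/31
  ⇒ ω_s²/ω_c² = 100/31
Coupling ω_c² = ω_c¹ ⇒ overall = 17/54 × 100/31 = 850/837

850/837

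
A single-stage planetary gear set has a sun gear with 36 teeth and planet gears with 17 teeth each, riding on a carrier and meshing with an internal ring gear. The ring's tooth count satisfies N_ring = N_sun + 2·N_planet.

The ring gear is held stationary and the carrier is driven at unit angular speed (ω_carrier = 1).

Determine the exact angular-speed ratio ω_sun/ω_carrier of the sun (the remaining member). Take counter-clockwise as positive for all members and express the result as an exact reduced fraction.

53/18

N_ring = 36 + 2·17 = 70
36(ω_s−ω_c) = −70(ω_r−ω_c),  ω_r=0, ω_c=1
ω_s = 1 − (70/36)(0−1) = 53/18
ω_s/ω_c = 53/18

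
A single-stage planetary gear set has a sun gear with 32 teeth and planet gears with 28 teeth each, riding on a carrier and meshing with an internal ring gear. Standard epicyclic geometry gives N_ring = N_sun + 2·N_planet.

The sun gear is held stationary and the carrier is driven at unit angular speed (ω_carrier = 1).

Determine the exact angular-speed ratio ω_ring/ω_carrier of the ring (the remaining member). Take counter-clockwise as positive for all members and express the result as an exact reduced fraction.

N_ring = 32 + 2·28 = 88
32(ω_s−ω_c) = −88(ω_r−ω_c),  ω_s=0, ω_c=1
ω_r = 1 − (32/88)(0−1) = 15/11
ω_r/ω_c = 15/11

15/11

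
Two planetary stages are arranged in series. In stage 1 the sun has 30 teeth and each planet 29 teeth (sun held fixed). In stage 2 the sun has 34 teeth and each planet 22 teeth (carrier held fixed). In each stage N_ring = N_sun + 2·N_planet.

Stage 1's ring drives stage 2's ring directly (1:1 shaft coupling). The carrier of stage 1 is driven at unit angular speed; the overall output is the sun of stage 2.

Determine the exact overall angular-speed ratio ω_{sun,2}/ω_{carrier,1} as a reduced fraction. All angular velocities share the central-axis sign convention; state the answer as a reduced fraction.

Stage 1: N_ring = 30 + 2·29 = 88
Stage 1: 30(ω_s−ω_c) = −88(ω_r−ω_c),  ω_s=0, ω_c=1
Stage 1: ω_r = 1 − (30/88)(0−1) = 59/44
  ⇒ ω_r¹/ω_c¹ = 59/44
Stage 2: N_ring = 34 + 2·22 = 78
Stage 2: 34(ω_s−ω_c) = −78(ω_r−ω_c),  ω_c=0, ω_r=1
Stage 2: ω_s = 0 − (78/34)(1−0) = -39/17
  ⇒ ω_s²/ω_r² = -39/17
Coupling ω_r² = ω_r¹ ⇒ overall = 59/44 × -39/17 = -2301/748

-2301/748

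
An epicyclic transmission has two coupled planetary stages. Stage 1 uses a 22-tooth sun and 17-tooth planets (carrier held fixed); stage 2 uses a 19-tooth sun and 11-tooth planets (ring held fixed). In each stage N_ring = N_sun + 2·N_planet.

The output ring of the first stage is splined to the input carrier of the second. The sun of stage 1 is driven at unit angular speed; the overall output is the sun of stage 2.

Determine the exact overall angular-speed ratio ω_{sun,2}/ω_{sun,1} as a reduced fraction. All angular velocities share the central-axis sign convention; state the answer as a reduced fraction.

-165/133

Stage 1: N_ring = 22 + 2·17 = 56
Stage 1: 22(ω_s−ω_c) = −56(ω_r−ω_c),  ω_c=0, ω_s=1
Stage 1: ω_r = 0 − (22/56)(1−0) = -11/28
  ⇒ ω_r¹/ω_s¹ = -11/28
Stage 2: N_ring = 19 + 2·11 = 41
Stage 2: 19(ω_s−ω_c) = −41(ω_r−ω_c),  ω_r=0, ω_c=1
Stage 2: ω_s = 1 − (41/19)(0−1) = 60/19
  ⇒ ω_s²/ω_c² = 60/19
Coupling ω_c² = ω_r¹ ⇒ overall = -11/28 × 60/19 = -165/133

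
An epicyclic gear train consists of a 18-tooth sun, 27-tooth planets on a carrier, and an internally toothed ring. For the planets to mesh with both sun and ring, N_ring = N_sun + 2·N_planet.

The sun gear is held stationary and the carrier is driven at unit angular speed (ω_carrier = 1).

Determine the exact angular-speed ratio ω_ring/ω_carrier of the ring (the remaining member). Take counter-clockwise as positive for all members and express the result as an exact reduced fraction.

5/4

N_ring = 18 + 2·27 = 72
18(ω_s−ω_c) = −72(ω_r−ω_c),  ω_s=0, ω_c=1
ω_r = 1 − (18/72)(0−1) = 5/4
ω_r/ω_c = 5/4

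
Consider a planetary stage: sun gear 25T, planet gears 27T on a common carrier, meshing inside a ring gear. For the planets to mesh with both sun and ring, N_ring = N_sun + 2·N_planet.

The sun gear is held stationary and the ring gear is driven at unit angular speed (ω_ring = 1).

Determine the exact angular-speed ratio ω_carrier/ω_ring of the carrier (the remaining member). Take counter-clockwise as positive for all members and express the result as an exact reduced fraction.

79/104

N_ring = 25 + 2·27 = 79
25(ω_s−ω_c) = −79(ω_r−ω_c),  ω_s=0, ω_r=1
25(0−ω_c) = −79(1−ω_c)  ⇒  104ω_c = 79  ⇒  ω_c = 79/104
ω_c/ω_r = 79/104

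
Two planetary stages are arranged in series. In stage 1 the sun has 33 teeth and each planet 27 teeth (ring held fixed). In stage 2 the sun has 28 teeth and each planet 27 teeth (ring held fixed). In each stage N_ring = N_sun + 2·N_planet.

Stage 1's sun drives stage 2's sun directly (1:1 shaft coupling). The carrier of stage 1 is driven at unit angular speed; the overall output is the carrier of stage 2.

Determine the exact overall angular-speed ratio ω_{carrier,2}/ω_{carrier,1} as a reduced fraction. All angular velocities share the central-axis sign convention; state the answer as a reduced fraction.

112/121

Stage 1: N_ring = 33 + 2·27 = 87
Stage 1: 33(ω_s−ω_c) = −87(ω_r−ω_c),  ω_r=0, ω_c=1
Stage 1: ω_s = 1 − (87/33)(0−1) = 40/11
  ⇒ ω_s¹/ω_c¹ = 40/11
Stage 2: N_ring = 28 + 2·27 = 82
Stage 2: 28(ω_s−ω_c) = −82(ω_r−ω_c),  ω_r=0, ω_s=1
Stage 2: 28(1−ω_c) = −82(0−ω_c)  ⇒  110ω_c = 28  ⇒  ω_c = 14/55
  ⇒ ω_c²/ω_s² = 14/55
Coupling ω_s² = ω_s¹ ⇒ overall = 40/11 × 14/55 = 112/121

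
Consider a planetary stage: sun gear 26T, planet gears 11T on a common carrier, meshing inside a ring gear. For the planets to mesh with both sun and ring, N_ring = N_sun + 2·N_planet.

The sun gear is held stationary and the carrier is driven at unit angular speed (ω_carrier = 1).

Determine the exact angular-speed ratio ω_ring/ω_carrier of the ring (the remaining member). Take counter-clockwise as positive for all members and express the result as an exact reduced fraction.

37/24

N_ring = 26 + 2·11 = 48
26(ω_s−ω_c) = −48(ω_r−ω_c),  ω_s=0, ω_c=1
ω_r = 1 − (26/48)(0−1) = 37/24
ω_r/ω_c = 37/24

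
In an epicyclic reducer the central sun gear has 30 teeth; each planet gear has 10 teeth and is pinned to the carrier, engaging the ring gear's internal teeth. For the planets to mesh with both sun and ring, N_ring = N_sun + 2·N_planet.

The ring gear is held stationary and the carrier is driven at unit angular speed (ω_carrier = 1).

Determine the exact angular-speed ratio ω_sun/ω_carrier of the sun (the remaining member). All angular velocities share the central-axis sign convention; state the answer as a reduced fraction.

N_ring = 30 + 2·10 = 50
30(ω_s−ω_c) = −50(ω_r−ω_c),  ω_r=0, ω_c=1
ω_s = 1 − (50/30)(0−1) = 8/3
ω_s/ω_c = 8/3

8/3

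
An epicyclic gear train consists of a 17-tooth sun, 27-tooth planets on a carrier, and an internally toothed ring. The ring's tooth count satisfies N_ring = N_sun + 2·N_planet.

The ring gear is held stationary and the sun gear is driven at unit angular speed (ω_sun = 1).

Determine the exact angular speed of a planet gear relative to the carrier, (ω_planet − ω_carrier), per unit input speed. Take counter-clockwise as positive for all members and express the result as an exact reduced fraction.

-1207/2376

N_ring = 17 + 2·27 = 71
17(ω_s−ω_c) = −71(ω_r−ω_c),  ω_r=0, ω_s=1
17(1−ω_c) = −71(0−ω_c)  ⇒  88ω_c = 17  ⇒  ω_c = 17/88
sun–planet: 17·(1−17/88) = −27·(ω_p−ω_c)  ⇒  ω_p−ω_c = −(17/27)·(71/88) = -1207/2376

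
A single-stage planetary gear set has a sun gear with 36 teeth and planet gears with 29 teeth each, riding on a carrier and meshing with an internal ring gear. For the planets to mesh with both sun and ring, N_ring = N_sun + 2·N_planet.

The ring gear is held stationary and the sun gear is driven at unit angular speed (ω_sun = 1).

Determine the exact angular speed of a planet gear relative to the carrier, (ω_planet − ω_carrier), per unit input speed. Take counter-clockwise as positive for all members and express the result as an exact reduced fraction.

-1692/1885

N_ring = 36 + 2·29 = 94
36(ω_s−ω_c) = −94(ω_r−ω_c),  ω_r=0, ω_s=1
36(1−ω_c) = −94(0−ω_c)  ⇒  130ω_c = 36  ⇒  ω_c = 18/65
sun–planet: 36·(1−18/65) = −29·(ω_p−ω_c)  ⇒  ω_p−ω_c = −(36/29)·(47/65) = -1692/1885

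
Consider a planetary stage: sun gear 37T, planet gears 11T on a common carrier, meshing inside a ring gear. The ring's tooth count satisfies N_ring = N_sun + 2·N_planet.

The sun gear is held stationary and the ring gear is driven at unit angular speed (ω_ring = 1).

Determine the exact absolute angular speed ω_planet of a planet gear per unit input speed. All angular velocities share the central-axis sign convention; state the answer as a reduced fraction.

N_ring = 37 + 2·11 = 59
37(ω_s−ω_c) = −59(ω_r−ω_c),  ω_s=0, ω_r=1
37(0−ω_c) = −59(1−ω_c)  ⇒  96ω_c = 59  ⇒  ω_c = 59/96
sun–planet: 37·(0−59/96) = −11·(ω_p−ω_c)  ⇒  ω_p−ω_c = −(37/11)·(-59/96) = 2183/1056
ω_p = 59/96 + 2183/1056 = 59/22

59/22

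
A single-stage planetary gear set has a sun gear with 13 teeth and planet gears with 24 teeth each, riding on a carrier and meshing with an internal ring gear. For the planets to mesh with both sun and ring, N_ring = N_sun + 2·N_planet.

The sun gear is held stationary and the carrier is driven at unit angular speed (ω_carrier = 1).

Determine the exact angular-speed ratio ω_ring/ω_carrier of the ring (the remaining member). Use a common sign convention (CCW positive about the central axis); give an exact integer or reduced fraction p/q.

74/61

N_ring = 13 + 2·24 = 61
13(ω_s−ω_c) = −61(ω_r−ω_c),  ω_s=0, ω_c=1
ω_r = 1 − (13/61)(0−1) = 74/61
ω_r/ω_c = 74/61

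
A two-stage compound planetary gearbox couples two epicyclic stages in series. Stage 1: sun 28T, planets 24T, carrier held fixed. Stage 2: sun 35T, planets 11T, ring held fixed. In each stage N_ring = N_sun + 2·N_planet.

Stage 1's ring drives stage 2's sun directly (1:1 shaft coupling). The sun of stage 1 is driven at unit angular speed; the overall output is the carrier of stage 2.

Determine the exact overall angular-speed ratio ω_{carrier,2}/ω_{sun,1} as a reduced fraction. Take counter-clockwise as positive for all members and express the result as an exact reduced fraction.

-245/1748

Stage 1: N_ring = 28 + 2·24 = 76
Stage 1: 28(ω_s−ω_c) = −76(ω_r−ω_c),  ω_c=0, ω_s=1
Stage 1: ω_r = 0 − (28/76)(1−0) = -7/19
  ⇒ ω_r¹/ω_s¹ = -7/19
Stage 2: N_ring = 35 + 2·11 = 57
Stage 2: 35(ω_s−ω_c) = −57(ω_r−ω_c),  ω_r=0, ω_s=1
Stage 2: 35(1−ω_c) = −57(0−ω_c)  ⇒  92ω_c = 35  ⇒  ω_c = 35/92
  ⇒ ω_c²/ω_s² = 35/92
Coupling ω_s² = ω_r¹ ⇒ overall = -7/19 × 35/92 = -245/1748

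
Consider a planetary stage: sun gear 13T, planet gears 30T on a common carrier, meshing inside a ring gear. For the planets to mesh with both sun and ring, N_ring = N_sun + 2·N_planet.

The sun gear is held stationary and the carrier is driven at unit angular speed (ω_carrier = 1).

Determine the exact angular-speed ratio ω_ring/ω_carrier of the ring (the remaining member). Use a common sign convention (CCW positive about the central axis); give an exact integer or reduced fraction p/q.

N_ring = 13 + 2·30 = 73
13(ω_s−ω_c) = −73(ω_r−ω_c),  ω_s=0, ω_c=1
ω_r = 1 − (13/73)(0−1) = 86/73
ω_r/ω_c = 86/73

86/73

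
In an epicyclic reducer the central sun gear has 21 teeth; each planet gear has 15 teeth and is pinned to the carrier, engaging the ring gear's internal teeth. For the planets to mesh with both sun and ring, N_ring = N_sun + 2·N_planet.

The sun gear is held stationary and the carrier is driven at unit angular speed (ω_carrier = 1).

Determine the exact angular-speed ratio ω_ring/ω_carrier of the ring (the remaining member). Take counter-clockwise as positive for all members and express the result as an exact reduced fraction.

24/17

N_ring = 21 + 2·15 = 51
21(ω_s−ω_c) = −51(ω_r−ω_c),  ω_s=0, ω_c=1
ω_r = 1 − (21/51)(0−1) = 24/17
ω_r/ω_c = 24/17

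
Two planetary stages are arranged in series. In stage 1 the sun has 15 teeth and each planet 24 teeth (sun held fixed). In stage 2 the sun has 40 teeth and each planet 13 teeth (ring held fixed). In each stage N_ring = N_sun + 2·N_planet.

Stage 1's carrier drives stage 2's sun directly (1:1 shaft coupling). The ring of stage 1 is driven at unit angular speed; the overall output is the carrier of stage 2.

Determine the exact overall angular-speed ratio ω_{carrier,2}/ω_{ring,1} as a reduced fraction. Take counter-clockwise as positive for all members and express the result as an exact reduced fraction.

Stage 1: N_ring = 15 + 2·24 = 63
Stage 1: 15(ω_s−ω_c) = −63(ω_r−ω_c),  ω_s=0, ω_r=1
Stage 1: 15(0−ω_c) = −63(1−ω_c)  ⇒  78ω_c = 63  ⇒  ω_c = 21/26
  ⇒ ω_c¹/ω_r¹ = 21/26
Stage 2: N_ring = 40 + 2·13 = 66
Stage 2: 40(ω_s−ω_c) = −66(ω_r−ω_c),  ω_r=0, ω_s=1
Stage 2: 40(1−ω_c) = −66(0−ω_c)  ⇒  106ω_c = 40  ⇒  ω_c = 20/53
  ⇒ ω_c²/ω_s² = 20/53
Coupling ω_s² = ω_c¹ ⇒ overall = 21/26 × 20/53 = 210/689

210/689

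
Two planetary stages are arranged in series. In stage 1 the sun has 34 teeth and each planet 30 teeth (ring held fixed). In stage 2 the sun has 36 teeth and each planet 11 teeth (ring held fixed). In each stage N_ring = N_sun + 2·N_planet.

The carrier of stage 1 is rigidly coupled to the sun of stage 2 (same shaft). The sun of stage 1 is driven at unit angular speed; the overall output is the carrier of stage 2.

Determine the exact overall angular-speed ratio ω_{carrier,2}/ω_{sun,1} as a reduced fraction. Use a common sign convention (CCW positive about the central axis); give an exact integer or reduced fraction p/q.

153/1504

Stage 1: N_ring = 34 + 2·30 = 94
Stage 1: 34(ω_s−ω_c) = −94(ω_r−ω_c),  ω_r=0, ω_s=1
Stage 1: 34(1−ω_c) = −94(0−ω_c)  ⇒  128ω_c = 34  ⇒  ω_c = 17/64
  ⇒ ω_c¹/ω_s¹ = 17/64
Stage 2: N_ring = 36 + 2·11 = 58
Stage 2: 36(ω_s−ω_c) = −58(ω_r−ω_c),  ω_r=0, ω_s=1
Stage 2: 36(1−ω_c) = −58(0−ω_c)  ⇒  94ω_c = 36  ⇒  ω_c = 18/47
  ⇒ ω_c²/ω_s² = 18/47
Coupling ω_s² = ω_c¹ ⇒ overall = 17/64 × 18/47 = 153/1504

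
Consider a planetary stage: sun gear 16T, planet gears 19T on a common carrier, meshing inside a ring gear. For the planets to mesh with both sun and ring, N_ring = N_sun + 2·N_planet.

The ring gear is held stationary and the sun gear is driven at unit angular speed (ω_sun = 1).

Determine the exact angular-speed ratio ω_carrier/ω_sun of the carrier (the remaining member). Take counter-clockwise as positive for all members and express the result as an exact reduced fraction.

8/35

N_ring = 16 + 2·19 = 54
16(ω_s−ω_c) = −54(ω_r−ω_c),  ω_r=0, ω_s=1
16(1−ω_c) = −54(0−ω_c)  ⇒  70ω_c = 16  ⇒  ω_c = 8/35
ω_c/ω_s = 8/35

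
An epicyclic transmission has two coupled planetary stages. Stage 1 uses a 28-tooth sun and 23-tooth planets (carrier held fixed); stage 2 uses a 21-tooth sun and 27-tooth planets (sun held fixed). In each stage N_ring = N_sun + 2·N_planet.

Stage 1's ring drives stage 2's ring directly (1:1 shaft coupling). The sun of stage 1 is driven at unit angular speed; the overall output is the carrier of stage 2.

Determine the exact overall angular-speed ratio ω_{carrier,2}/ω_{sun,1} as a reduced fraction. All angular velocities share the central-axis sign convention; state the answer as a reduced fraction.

-175/592

Stage 1: N_ring = 28 + 2·23 = 74
Stage 1: 28(ω_s−ω_c) = −74(ω_r−ω_c),  ω_c=0, ω_s=1
Stage 1: ω_r = 0 − (28/74)(1−0) = -14/37
  ⇒ ω_r¹/ω_s¹ = -14/37
Stage 2: N_ring = 21 + 2·27 = 75
Stage 2: 21(ω_s−ω_c) = −75(ω_r−ω_c),  ω_s=0, ω_r=1
Stage 2: 21(0−ω_c) = −75(1−ω_c)  ⇒  96ω_c = 75  ⇒  ω_c = 25/32
  ⇒ ω_c²/ω_r² = 25/32
Coupling ω_r² = ω_r¹ ⇒ overall = -14/37 × 25/32 = -175/592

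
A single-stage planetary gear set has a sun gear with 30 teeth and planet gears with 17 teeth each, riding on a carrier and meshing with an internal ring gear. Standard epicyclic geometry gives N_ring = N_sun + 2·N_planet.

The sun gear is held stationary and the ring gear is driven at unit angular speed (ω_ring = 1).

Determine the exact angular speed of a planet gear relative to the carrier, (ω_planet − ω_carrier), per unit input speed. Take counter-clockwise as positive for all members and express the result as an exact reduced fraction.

N_ring = 30 + 2·17 = 64
30(ω_s−ω_c) = −64(ω_r−ω_c),  ω_s=0, ω_r=1
30(0−ω_c) = −64(1−ω_c)  ⇒  94ω_c = 64  ⇒  ω_c = 32/47
sun–planet: 30·(0−32/47) = −17·(ω_p−ω_c)  ⇒  ω_p−ω_c = −(30/17)·(-32/47) = 960/799

960/799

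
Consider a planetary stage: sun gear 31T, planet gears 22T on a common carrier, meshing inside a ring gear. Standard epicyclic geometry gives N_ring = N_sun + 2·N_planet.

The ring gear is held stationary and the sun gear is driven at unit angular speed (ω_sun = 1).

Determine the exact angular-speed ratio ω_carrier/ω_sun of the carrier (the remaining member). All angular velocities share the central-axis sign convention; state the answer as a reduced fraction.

N_ring = 31 + 2·22 = 75
31(ω_s−ω_c) = −75(ω_r−ω_c),  ω_r=0, ω_s=1
31(1−ω_c) = −75(0−ω_c)  ⇒  106ω_c = 31  ⇒  ω_c = 31/106
ω_c/ω_s = 31/106

31/106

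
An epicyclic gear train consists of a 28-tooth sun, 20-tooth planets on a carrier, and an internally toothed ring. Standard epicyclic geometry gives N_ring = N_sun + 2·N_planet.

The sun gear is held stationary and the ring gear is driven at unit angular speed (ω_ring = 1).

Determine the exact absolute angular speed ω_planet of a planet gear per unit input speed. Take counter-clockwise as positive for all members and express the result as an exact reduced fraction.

17/10

N_ring = 28 + 2·20 = 68
28(ω_s−ω_c) = −68(ω_r−ω_c),  ω_s=0, ω_r=1
28(0−ω_c) = −68(1−ω_c)  ⇒  96ω_c = 68  ⇒  ω_c = 17/24
sun–planet: 28·(0−17/24) = −20·(ω_p−ω_c)  ⇒  ω_p−ω_c = −(28/20)·(-17/24) = 119/120
ω_p = 17/24 + 119/120 = 17/10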